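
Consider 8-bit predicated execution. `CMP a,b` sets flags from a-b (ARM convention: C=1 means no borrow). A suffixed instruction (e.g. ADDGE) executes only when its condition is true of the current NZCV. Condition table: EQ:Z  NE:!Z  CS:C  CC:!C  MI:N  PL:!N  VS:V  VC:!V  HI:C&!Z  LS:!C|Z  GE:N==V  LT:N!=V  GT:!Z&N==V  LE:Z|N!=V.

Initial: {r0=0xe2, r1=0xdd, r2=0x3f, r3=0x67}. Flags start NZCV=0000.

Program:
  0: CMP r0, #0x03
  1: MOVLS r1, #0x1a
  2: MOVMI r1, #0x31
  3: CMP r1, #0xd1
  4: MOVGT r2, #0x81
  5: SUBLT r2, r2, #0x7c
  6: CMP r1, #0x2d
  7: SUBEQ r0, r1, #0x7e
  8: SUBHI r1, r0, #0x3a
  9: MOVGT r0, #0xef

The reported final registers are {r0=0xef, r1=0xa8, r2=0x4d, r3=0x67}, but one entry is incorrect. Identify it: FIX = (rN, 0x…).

FIX = (r2, 0x81)

[0] flags=1010 → (cmp)
[1] flags=1010 LS?F → skip
[2] flags=1010 MI?T → r1=0x31
[3] flags=0000 → (cmp)
[4] flags=0000 GT?T → r2=0x81
[5] flags=0000 LT?F → skip
[6] flags=0010 → (cmp)
[7] flags=0010 EQ?F → skip
[8] flags=0010 HI?T → r1=0xa8
[9] flags=0010 GT?T → r0=0xef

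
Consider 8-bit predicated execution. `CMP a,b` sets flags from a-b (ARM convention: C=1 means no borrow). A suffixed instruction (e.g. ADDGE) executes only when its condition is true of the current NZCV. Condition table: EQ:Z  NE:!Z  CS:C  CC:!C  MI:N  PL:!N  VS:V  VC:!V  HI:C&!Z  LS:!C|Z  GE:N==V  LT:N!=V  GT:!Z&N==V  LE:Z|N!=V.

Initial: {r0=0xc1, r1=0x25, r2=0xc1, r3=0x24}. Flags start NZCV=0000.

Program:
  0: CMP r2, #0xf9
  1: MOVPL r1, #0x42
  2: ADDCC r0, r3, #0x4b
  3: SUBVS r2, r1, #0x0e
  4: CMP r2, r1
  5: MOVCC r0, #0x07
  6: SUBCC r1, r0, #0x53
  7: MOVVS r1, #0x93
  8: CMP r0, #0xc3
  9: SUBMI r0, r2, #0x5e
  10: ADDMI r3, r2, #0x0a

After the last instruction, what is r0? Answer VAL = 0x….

VAL = 0x63

0: ✓ CMP  NZCV=1000
1: · MOVPL
2: ✓ ADDCC  r0←0x6f
3: · SUBVS
4: ✓ CMP  NZCV=1010
5: · MOVCC
6: · SUBCC
7: · MOVVS
8: ✓ CMP  NZCV=1001
9: ✓ SUBMI  r0←0x63
10: ✓ ADDMI  r3←0xcb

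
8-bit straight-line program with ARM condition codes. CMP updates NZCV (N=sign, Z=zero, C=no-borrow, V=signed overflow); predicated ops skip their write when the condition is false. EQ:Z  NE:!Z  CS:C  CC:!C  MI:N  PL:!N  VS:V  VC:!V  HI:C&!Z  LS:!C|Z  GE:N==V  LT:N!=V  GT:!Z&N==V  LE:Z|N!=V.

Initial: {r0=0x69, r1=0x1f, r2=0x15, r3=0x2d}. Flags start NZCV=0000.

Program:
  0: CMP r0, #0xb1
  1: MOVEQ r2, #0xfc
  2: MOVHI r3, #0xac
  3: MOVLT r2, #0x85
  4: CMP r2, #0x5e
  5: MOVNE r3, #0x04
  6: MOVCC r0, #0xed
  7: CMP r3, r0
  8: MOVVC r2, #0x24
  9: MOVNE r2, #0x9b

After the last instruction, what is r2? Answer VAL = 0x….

VAL = 0x9b

[0] flags=1001 → (cmp)
[1] flags=1001 EQ?F → skip
[2] flags=1001 HI?F → skip
[3] flags=1001 LT?F → skip
[4] flags=1000 → (cmp)
[5] flags=1000 NE?T → r3=0x04
[6] flags=1000 CC?T → r0=0xed
[7] flags=0000 → (cmp)
[8] flags=0000 VC?T → r2=0x24
[9] flags=0000 NE?T → r2=0x9b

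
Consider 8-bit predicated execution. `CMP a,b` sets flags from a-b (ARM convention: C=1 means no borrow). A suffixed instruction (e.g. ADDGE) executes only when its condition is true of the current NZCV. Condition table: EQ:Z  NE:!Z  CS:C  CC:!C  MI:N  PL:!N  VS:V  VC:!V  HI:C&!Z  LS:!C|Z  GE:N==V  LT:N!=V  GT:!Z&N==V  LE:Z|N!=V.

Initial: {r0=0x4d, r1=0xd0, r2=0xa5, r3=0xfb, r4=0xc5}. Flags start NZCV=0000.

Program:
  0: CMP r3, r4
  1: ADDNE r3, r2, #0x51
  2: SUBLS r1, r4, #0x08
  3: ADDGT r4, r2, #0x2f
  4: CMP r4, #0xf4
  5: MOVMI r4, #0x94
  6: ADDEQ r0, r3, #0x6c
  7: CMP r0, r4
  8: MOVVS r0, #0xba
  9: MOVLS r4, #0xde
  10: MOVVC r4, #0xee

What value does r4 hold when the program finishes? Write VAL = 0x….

VAL = 0xde

[0] flags=0010 → (cmp)
[1] flags=0010 NE?T → r3=0xf6
[2] flags=0010 LS?F → skip
[3] flags=0010 GT?T → r4=0xd4
[4] flags=1000 → (cmp)
[5] flags=1000 MI?T → r4=0x94
[6] flags=1000 EQ?F → skip
[7] flags=1001 → (cmp)
[8] flags=1001 VS?T → r0=0xba
[9] flags=1001 LS?T → r4=0xde
[10] flags=1001 VC?F → skip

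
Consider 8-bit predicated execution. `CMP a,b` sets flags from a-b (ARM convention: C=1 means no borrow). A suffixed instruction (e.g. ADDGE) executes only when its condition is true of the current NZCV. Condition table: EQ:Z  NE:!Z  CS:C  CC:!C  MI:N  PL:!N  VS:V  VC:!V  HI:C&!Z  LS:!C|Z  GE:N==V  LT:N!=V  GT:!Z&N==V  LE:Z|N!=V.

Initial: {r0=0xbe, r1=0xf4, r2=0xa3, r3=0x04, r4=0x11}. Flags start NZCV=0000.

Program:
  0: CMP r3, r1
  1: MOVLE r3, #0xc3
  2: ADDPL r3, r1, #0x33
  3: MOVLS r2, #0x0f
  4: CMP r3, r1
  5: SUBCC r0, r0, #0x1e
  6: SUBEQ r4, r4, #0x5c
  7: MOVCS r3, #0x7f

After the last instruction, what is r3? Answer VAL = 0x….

VAL = 0x27

[0] flags=0000 → (cmp)
[1] flags=0000 LE?F → skip
[2] flags=0000 PL?T → r3=0x27
[3] flags=0000 LS?T → r2=0x0f
[4] flags=0000 → (cmp)
[5] flags=0000 CC?T → r0=0xa0
[6] flags=0000 EQ?F → skip
[7] flags=0000 CS?F → skip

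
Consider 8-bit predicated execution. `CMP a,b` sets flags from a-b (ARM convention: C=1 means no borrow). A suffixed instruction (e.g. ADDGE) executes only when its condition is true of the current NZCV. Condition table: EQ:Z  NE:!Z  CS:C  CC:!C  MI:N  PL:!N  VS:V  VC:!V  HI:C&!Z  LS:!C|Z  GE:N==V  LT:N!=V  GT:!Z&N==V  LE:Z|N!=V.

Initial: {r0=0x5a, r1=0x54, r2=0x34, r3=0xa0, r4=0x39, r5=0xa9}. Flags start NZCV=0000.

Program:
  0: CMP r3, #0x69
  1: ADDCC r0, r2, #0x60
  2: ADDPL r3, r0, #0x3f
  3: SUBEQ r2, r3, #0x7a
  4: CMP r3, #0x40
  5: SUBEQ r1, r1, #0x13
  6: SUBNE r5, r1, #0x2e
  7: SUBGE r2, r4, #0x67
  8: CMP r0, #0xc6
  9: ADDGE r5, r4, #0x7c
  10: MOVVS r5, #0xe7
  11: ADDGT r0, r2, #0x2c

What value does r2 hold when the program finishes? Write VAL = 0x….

VAL = 0x34

[0] flags=0011 → (cmp)
[1] flags=0011 CC?F → skip
[2] flags=0011 PL?T → r3=0x99
[3] flags=0011 EQ?F → skip
[4] flags=0011 → (cmp)
[5] flags=0011 EQ?F → skip
[6] flags=0011 NE?T → r5=0x26
[7] flags=0011 GE?F → skip
[8] flags=1001 → (cmp)
[9] flags=1001 GE?T → r5=0xb5
[10] flags=1001 VS?T → r5=0xe7
[11] flags=1001 GT?T → r0=0x60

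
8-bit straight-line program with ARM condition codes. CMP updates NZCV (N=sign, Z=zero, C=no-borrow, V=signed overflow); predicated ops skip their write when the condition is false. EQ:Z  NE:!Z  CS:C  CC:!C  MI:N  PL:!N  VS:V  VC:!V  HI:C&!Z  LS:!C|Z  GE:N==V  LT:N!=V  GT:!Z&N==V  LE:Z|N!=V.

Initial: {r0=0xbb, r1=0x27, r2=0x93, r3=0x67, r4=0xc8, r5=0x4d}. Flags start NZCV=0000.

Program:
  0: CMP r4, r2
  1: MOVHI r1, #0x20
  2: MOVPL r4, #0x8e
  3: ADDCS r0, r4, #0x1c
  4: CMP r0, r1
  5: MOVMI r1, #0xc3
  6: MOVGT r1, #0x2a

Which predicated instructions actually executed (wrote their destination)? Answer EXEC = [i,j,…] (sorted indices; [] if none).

0: ✓ CMP  NZCV=0010
1: ✓ MOVHI  r1←0x20
2: ✓ MOVPL  r4←0x8e
3: ✓ ADDCS  r0←0xaa
4: ✓ CMP  NZCV=1010
5: ✓ MOVMI  r1←0xc3
6: · MOVGT

EXEC = [1,2,3,5]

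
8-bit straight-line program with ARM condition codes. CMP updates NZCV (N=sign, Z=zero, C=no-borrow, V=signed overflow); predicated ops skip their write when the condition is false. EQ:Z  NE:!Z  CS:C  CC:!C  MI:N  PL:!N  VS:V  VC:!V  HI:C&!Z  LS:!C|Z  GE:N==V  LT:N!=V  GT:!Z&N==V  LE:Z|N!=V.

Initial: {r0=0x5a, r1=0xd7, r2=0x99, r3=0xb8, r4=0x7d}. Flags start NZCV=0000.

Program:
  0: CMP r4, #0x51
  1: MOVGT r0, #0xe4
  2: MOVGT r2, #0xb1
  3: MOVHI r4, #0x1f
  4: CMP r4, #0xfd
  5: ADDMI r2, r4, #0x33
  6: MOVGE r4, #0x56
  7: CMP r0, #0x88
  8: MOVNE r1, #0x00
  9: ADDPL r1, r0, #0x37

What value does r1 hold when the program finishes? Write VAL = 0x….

VAL = 0x1b

[0] flags=0010 → (cmp)
[1] flags=0010 GT?T → r0=0xe4
[2] flags=0010 GT?T → r2=0xb1
[3] flags=0010 HI?T → r4=0x1f
[4] flags=0000 → (cmp)
[5] flags=0000 MI?F → skip
[6] flags=0000 GE?T → r4=0x56
[7] flags=0010 → (cmp)
[8] flags=0010 NE?T → r1=0x00
[9] flags=0010 PL?T → r1=0x1b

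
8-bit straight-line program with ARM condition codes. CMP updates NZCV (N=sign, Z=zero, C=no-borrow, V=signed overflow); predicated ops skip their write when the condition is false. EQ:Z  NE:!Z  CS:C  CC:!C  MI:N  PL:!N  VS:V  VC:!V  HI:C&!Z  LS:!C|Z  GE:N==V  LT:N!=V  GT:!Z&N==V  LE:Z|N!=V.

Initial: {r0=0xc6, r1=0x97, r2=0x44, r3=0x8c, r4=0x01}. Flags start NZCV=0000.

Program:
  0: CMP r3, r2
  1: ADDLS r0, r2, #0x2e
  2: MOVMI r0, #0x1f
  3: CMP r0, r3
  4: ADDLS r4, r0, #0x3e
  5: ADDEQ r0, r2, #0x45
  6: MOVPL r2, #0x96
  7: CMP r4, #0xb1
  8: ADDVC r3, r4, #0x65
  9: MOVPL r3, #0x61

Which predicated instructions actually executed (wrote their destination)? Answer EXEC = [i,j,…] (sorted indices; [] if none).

[0] flags=0011 → (cmp)
[1] flags=0011 LS?F → skip
[2] flags=0011 MI?F → skip
[3] flags=0010 → (cmp)
[4] flags=0010 LS?F → skip
[5] flags=0010 EQ?F → skip
[6] flags=0010 PL?T → r2=0x96
[7] flags=0000 → (cmp)
[8] flags=0000 VC?T → r3=0x66
[9] flags=0000 PL?T → r3=0x61

EXEC = [6,8,9]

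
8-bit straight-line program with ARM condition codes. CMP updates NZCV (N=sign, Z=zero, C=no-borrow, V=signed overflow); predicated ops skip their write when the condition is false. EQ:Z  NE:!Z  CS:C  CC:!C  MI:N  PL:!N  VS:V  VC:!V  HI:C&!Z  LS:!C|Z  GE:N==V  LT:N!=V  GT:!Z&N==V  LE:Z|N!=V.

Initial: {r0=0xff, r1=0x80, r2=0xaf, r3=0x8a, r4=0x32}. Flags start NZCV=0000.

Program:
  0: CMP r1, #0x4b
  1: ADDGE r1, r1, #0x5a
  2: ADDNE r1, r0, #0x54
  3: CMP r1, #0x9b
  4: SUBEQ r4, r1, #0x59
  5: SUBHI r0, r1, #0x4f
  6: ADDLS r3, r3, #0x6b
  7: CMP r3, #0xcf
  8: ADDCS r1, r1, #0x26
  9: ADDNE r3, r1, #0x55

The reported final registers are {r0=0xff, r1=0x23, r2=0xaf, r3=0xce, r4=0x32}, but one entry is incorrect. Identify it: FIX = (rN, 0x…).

FIX = (r1, 0x79)

[0] flags=0011 → (cmp)
[1] flags=0011 GE?F → skip
[2] flags=0011 NE?T → r1=0x53
[3] flags=1001 → (cmp)
[4] flags=1001 EQ?F → skip
[5] flags=1001 HI?F → skip
[6] flags=1001 LS?T → r3=0xf5
[7] flags=0010 → (cmp)
[8] flags=0010 CS?T → r1=0x79
[9] flags=0010 NE?T → r3=0xce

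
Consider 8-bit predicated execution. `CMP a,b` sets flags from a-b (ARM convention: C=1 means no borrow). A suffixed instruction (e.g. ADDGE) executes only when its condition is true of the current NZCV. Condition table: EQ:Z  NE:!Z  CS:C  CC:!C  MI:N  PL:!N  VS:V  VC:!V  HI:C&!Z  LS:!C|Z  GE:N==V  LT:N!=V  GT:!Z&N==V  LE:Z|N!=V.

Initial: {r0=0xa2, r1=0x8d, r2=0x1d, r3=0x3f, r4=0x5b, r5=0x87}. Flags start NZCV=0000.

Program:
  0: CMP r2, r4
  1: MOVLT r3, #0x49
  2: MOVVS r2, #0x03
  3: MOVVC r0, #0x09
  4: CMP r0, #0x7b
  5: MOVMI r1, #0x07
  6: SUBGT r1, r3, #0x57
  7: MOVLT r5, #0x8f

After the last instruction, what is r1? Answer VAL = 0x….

VAL = 0x07

0: ✓ CMP  NZCV=1000
1: ✓ MOVLT  r3←0x49
2: · MOVVS
3: ✓ MOVVC  r0←0x09
4: ✓ CMP  NZCV=1000
5: ✓ MOVMI  r1←0x07
6: · SUBGT
7: ✓ MOVLT  r5←0x8f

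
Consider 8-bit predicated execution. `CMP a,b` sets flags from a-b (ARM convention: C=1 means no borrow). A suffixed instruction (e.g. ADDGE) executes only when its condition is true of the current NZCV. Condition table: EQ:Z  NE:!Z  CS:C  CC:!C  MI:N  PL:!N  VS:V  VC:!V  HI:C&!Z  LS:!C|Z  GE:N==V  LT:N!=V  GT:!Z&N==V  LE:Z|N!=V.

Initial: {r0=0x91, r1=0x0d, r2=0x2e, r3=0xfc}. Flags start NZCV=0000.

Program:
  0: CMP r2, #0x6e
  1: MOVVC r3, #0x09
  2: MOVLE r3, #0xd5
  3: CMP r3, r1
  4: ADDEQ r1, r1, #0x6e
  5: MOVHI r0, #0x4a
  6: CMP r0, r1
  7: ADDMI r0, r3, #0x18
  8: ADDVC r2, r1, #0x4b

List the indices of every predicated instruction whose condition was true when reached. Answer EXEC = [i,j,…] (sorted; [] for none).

EXEC = [1,2,5,8]

0: ✓ CMP  NZCV=1000
1: ✓ MOVVC  r3←0x09
2: ✓ MOVLE  r3←0xd5
3: ✓ CMP  NZCV=1010
4: · ADDEQ
5: ✓ MOVHI  r0←0x4a
6: ✓ CMP  NZCV=0010
7: · ADDMI
8: ✓ ADDVC  r2←0x58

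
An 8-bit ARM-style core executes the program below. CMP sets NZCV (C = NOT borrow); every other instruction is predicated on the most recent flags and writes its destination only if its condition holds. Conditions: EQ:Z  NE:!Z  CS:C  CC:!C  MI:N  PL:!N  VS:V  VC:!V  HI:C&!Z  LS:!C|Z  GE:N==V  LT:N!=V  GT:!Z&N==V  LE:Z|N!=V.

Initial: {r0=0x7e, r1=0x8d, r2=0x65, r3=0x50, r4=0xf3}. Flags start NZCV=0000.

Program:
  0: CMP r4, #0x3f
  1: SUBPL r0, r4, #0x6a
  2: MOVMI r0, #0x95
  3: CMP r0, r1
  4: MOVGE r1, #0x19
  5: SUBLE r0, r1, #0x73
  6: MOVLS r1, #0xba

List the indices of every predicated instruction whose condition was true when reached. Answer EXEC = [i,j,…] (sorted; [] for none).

[0] flags=1010 → (cmp)
[1] flags=1010 PL?F → skip
[2] flags=1010 MI?T → r0=0x95
[3] flags=0010 → (cmp)
[4] flags=0010 GE?T → r1=0x19
[5] flags=0010 LE?F → skip
[6] flags=0010 LS?F → skip

EXEC = [2,4]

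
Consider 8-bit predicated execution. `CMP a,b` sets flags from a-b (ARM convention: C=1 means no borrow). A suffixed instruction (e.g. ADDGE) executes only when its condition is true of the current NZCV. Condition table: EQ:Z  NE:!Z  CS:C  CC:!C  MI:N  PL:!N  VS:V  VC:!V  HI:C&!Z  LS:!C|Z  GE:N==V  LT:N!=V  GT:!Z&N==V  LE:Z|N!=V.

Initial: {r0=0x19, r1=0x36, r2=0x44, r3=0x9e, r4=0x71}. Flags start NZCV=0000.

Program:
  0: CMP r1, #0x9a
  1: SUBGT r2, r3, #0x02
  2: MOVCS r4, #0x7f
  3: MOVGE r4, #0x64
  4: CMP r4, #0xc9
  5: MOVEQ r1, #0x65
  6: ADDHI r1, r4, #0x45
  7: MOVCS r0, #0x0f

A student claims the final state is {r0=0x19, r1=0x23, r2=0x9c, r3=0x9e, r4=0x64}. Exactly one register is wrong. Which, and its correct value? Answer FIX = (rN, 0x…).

FIX = (r1, 0x36)

0: ✓ CMP  NZCV=1001
1: ✓ SUBGT  r2←0x9c
2: · MOVCS
3: ✓ MOVGE  r4←0x64
4: ✓ CMP  NZCV=1001
5: · MOVEQ
6: · ADDHI
7: · MOVCS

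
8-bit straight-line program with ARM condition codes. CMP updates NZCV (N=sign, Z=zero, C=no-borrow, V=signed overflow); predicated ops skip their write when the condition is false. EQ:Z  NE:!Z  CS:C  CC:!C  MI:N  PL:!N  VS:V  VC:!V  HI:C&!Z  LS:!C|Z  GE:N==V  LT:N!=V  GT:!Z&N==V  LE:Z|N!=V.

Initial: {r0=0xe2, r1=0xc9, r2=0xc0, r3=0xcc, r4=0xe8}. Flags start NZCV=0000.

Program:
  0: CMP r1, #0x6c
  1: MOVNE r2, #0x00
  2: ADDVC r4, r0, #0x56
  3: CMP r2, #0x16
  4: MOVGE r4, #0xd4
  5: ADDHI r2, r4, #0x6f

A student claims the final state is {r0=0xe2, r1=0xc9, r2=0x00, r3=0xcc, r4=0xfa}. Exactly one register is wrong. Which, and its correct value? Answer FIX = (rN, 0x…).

0: ✓ CMP  NZCV=0011
1: ✓ MOVNE  r2←0x00
2: · ADDVC
3: ✓ CMP  NZCV=1000
4: · MOVGE
5: · ADDHI

FIX = (r4, 0xe8)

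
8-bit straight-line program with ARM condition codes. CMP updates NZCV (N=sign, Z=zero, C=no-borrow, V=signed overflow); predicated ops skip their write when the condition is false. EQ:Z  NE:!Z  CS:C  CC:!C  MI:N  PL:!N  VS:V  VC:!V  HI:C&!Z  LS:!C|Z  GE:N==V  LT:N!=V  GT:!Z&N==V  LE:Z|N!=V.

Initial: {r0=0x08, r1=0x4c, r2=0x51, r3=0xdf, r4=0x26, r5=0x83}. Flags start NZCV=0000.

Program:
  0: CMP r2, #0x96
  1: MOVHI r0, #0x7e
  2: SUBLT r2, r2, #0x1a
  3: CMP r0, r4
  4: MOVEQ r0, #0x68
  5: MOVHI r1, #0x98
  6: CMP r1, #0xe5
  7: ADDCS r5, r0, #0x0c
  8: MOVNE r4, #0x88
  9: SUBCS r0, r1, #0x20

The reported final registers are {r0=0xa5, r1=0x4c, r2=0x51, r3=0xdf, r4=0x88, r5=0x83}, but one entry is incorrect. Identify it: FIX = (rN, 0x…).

0: ✓ CMP  NZCV=1001
1: · MOVHI
2: · SUBLT
3: ✓ CMP  NZCV=1000
4: · MOVEQ
5: · MOVHI
6: ✓ CMP  NZCV=0000
7: · ADDCS
8: ✓ MOVNE  r4←0x88
9: · SUBCS

FIX = (r0, 0x08)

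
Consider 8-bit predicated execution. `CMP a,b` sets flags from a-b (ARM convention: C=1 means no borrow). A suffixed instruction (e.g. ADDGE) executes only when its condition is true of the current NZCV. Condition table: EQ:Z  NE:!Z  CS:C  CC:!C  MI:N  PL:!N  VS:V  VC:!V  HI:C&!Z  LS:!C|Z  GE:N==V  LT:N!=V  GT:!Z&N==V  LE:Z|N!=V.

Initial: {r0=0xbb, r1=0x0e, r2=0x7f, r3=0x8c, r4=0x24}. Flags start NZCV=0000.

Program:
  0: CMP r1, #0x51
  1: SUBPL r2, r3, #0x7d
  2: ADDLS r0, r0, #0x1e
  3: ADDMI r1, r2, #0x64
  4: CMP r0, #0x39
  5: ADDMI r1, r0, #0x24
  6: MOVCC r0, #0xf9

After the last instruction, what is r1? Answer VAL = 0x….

0: ✓ CMP  NZCV=1000
1: · SUBPL
2: ✓ ADDLS  r0←0xd9
3: ✓ ADDMI  r1←0xe3
4: ✓ CMP  NZCV=1010
5: ✓ ADDMI  r1←0xfd
6: · MOVCC

VAL = 0xfd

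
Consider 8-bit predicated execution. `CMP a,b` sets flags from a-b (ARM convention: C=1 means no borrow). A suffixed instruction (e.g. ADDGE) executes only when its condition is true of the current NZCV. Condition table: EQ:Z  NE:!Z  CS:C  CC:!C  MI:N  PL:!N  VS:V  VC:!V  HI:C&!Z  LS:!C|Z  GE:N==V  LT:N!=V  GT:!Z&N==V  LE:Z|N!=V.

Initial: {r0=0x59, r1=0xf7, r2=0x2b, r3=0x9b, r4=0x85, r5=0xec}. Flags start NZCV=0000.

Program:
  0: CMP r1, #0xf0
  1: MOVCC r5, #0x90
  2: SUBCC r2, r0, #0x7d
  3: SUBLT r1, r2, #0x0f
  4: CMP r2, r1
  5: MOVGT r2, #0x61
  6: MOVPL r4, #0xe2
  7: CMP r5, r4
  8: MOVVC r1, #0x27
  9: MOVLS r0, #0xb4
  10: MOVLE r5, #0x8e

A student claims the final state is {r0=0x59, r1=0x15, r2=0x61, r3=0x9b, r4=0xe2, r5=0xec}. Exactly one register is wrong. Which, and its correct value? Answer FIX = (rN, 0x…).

FIX = (r1, 0x27)

0: ✓ CMP  NZCV=0010
1: · MOVCC
2: · SUBCC
3: · SUBLT
4: ✓ CMP  NZCV=0000
5: ✓ MOVGT  r2←0x61
6: ✓ MOVPL  r4←0xe2
7: ✓ CMP  NZCV=0010
8: ✓ MOVVC  r1←0x27
9: · MOVLS
10: · MOVLE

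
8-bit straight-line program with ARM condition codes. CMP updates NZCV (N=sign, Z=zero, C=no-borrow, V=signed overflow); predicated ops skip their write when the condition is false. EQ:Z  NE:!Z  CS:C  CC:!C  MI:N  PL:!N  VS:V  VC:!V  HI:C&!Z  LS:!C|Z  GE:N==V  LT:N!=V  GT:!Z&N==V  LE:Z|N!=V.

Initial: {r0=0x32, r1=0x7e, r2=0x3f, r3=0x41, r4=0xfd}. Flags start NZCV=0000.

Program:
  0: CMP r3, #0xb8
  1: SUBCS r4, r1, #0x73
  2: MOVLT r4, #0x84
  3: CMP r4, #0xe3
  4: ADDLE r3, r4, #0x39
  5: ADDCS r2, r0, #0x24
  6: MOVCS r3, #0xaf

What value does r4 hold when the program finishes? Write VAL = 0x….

0: ✓ CMP  NZCV=1001
1: · SUBCS
2: · MOVLT
3: ✓ CMP  NZCV=0010
4: · ADDLE
5: ✓ ADDCS  r2←0x56
6: ✓ MOVCS  r3←0xaf

VAL = 0xfd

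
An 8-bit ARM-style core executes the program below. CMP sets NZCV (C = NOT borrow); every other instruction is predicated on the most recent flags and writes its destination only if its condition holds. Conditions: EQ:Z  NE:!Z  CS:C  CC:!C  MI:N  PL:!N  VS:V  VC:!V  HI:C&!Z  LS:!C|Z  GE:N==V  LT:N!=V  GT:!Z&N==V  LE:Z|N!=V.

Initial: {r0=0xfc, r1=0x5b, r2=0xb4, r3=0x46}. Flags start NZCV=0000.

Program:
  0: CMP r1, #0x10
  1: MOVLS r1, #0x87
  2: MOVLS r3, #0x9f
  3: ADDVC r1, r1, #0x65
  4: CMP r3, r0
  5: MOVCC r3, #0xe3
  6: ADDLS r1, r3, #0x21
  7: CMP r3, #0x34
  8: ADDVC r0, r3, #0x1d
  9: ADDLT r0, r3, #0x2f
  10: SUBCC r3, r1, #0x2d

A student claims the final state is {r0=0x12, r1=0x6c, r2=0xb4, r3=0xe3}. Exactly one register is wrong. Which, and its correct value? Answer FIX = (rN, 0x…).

[0] flags=0010 → (cmp)
[1] flags=0010 LS?F → skip
[2] flags=0010 LS?F → skip
[3] flags=0010 VC?T → r1=0xc0
[4] flags=0000 → (cmp)
[5] flags=0000 CC?T → r3=0xe3
[6] flags=0000 LS?T → r1=0x04
[7] flags=1010 → (cmp)
[8] flags=1010 VC?T → r0=0x00
[9] flags=1010 LT?T → r0=0x12
[10] flags=1010 CC?F → skip

FIX = (r1, 0x04)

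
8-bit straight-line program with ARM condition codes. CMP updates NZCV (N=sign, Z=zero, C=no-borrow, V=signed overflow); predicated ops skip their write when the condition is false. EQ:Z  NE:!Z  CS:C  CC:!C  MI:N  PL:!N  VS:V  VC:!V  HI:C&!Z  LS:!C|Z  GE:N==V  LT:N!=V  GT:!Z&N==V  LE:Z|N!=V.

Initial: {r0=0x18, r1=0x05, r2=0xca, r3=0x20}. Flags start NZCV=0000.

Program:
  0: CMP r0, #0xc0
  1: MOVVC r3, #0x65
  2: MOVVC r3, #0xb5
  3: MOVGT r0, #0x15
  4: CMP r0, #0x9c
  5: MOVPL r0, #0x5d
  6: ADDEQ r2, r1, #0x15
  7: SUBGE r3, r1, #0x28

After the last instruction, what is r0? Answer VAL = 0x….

VAL = 0x5d

[0] flags=0000 → (cmp)
[1] flags=0000 VC?T → r3=0x65
[2] flags=0000 VC?T → r3=0xb5
[3] flags=0000 GT?T → r0=0x15
[4] flags=0000 → (cmp)
[5] flags=0000 PL?T → r0=0x5d
[6] flags=0000 EQ?F → skip
[7] flags=0000 GE?T → r3=0xdd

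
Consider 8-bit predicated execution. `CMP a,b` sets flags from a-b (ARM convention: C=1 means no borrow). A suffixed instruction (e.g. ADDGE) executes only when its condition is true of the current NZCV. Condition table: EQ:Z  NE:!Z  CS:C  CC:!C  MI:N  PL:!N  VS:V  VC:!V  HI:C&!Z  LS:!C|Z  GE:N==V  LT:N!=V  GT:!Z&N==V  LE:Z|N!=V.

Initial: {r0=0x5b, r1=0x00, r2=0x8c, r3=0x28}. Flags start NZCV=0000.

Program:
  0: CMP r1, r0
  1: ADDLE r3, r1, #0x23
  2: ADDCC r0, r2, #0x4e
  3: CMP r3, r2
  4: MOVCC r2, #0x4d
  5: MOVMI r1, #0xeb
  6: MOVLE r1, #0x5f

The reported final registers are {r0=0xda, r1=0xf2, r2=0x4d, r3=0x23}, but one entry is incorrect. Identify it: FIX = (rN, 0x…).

FIX = (r1, 0xeb)

[0] flags=1000 → (cmp)
[1] flags=1000 LE?T → r3=0x23
[2] flags=1000 CC?T → r0=0xda
[3] flags=1001 → (cmp)
[4] flags=1001 CC?T → r2=0x4d
[5] flags=1001 MI?T → r1=0xeb
[6] flags=1001 LE?F → skip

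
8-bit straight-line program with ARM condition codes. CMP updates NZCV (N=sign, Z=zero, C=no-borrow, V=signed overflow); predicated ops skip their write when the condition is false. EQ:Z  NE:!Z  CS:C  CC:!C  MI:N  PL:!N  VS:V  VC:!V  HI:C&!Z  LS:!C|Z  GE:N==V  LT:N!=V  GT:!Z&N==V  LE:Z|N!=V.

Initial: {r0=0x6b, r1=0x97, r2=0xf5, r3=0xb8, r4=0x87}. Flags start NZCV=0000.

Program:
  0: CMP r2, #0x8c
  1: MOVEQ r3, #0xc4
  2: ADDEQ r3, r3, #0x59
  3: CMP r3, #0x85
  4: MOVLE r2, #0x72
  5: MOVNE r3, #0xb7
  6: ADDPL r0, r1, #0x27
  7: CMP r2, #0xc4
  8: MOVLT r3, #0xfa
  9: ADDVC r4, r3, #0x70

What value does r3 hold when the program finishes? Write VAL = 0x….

VAL = 0xb7

[0] flags=0010 → (cmp)
[1] flags=0010 EQ?F → skip
[2] flags=0010 EQ?F → skip
[3] flags=0010 → (cmp)
[4] flags=0010 LE?F → skip
[5] flags=0010 NE?T → r3=0xb7
[6] flags=0010 PL?T → r0=0xbe
[7] flags=0010 → (cmp)
[8] flags=0010 LT?F → skip
[9] flags=0010 VC?T → r4=0x27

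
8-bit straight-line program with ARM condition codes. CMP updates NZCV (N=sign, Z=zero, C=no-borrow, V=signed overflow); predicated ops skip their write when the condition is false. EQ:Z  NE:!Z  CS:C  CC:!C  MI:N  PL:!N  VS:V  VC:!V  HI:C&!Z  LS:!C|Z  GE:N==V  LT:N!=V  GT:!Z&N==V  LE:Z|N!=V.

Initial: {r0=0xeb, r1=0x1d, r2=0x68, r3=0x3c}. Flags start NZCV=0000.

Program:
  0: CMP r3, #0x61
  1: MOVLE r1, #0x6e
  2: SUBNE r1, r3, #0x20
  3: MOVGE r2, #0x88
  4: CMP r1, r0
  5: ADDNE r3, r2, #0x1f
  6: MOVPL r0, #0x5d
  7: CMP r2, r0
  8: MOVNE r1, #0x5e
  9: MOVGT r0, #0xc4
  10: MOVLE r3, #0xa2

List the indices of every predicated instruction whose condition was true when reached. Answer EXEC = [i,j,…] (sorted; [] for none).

[0] flags=1000 → (cmp)
[1] flags=1000 LE?T → r1=0x6e
[2] flags=1000 NE?T → r1=0x1c
[3] flags=1000 GE?F → skip
[4] flags=0000 → (cmp)
[5] flags=0000 NE?T → r3=0x87
[6] flags=0000 PL?T → r0=0x5d
[7] flags=0010 → (cmp)
[8] flags=0010 NE?T → r1=0x5e
[9] flags=0010 GT?T → r0=0xc4
[10] flags=0010 LE?F → skip

EXEC = [1,2,5,6,8,9]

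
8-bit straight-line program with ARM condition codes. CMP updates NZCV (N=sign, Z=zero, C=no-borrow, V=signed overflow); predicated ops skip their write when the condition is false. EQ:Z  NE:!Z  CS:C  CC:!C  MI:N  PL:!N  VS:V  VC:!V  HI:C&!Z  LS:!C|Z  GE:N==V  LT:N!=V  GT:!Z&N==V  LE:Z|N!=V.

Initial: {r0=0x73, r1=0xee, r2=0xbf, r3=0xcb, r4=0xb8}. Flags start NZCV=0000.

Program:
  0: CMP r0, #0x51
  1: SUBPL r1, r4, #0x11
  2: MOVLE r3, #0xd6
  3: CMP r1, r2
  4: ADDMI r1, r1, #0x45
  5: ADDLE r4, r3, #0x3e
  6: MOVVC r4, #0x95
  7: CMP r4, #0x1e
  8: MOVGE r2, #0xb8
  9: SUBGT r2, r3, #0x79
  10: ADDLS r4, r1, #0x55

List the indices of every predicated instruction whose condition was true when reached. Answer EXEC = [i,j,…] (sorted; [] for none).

EXEC = [1,4,5,6]

0: ✓ CMP  NZCV=0010
1: ✓ SUBPL  r1←0xa7
2: · MOVLE
3: ✓ CMP  NZCV=1000
4: ✓ ADDMI  r1←0xec
5: ✓ ADDLE  r4←0x09
6: ✓ MOVVC  r4←0x95
7: ✓ CMP  NZCV=0011
8: · MOVGE
9: · SUBGT
10: · ADDLS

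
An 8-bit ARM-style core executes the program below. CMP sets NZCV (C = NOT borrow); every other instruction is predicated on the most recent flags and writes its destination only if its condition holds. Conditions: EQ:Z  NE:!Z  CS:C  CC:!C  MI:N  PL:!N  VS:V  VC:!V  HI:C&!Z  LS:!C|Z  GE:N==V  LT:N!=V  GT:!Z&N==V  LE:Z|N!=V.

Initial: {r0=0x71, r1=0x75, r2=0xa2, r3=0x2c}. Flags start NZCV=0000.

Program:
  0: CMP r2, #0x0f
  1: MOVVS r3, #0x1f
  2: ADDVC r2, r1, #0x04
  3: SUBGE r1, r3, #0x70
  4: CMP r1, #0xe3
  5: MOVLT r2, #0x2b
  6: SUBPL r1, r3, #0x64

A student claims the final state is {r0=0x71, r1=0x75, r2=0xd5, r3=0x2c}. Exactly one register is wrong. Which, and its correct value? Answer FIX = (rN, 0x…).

FIX = (r2, 0x79)

0: ✓ CMP  NZCV=1010
1: · MOVVS
2: ✓ ADDVC  r2←0x79
3: · SUBGE
4: ✓ CMP  NZCV=1001
5: · MOVLT
6: · SUBPL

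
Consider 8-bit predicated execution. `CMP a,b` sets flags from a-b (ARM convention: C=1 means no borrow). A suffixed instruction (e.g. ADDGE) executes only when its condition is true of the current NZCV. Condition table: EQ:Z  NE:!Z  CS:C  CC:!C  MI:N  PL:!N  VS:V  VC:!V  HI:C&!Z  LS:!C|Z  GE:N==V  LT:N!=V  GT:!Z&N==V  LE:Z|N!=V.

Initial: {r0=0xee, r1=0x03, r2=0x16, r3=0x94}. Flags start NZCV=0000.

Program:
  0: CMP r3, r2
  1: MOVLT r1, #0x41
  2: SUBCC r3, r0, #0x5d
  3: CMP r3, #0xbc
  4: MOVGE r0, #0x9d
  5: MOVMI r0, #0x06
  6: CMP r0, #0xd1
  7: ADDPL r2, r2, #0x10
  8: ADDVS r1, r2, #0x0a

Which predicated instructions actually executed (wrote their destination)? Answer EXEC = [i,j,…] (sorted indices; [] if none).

[0] flags=0011 → (cmp)
[1] flags=0011 LT?T → r1=0x41
[2] flags=0011 CC?F → skip
[3] flags=1000 → (cmp)
[4] flags=1000 GE?F → skip
[5] flags=1000 MI?T → r0=0x06
[6] flags=0000 → (cmp)
[7] flags=0000 PL?T → r2=0x26
[8] flags=0000 VS?F → skip

EXEC = [1,5,7]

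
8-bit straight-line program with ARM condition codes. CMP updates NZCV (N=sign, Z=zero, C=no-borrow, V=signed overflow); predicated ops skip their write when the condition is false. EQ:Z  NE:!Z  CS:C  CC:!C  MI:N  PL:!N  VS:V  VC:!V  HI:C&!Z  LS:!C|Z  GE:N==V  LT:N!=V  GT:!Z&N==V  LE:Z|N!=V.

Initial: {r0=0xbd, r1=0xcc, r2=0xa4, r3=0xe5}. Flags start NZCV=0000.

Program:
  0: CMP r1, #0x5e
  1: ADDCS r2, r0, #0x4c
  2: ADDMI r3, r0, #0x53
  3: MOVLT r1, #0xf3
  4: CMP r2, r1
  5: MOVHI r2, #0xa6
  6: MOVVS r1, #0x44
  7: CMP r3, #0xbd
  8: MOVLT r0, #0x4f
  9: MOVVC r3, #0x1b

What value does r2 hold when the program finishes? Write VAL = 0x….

0: ✓ CMP  NZCV=0011
1: ✓ ADDCS  r2←0x09
2: · ADDMI
3: ✓ MOVLT  r1←0xf3
4: ✓ CMP  NZCV=0000
5: · MOVHI
6: · MOVVS
7: ✓ CMP  NZCV=0010
8: · MOVLT
9: ✓ MOVVC  r3←0x1b

VAL = 0x09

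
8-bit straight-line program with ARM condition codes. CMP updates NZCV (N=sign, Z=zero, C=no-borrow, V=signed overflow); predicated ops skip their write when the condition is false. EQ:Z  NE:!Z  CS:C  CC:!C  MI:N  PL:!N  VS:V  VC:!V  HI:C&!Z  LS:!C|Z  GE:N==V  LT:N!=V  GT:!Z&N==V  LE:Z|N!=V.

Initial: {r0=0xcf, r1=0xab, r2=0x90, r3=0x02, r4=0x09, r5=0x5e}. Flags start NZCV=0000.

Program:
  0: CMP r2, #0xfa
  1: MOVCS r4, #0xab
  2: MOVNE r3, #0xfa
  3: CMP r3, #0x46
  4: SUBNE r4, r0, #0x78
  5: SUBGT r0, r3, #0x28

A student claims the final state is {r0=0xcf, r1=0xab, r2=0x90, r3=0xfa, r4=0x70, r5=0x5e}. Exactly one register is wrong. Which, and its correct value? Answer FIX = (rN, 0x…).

0: ✓ CMP  NZCV=1000
1: · MOVCS
2: ✓ MOVNE  r3←0xfa
3: ✓ CMP  NZCV=1010
4: ✓ SUBNE  r4←0x57
5: · SUBGT

FIX = (r4, 0x57)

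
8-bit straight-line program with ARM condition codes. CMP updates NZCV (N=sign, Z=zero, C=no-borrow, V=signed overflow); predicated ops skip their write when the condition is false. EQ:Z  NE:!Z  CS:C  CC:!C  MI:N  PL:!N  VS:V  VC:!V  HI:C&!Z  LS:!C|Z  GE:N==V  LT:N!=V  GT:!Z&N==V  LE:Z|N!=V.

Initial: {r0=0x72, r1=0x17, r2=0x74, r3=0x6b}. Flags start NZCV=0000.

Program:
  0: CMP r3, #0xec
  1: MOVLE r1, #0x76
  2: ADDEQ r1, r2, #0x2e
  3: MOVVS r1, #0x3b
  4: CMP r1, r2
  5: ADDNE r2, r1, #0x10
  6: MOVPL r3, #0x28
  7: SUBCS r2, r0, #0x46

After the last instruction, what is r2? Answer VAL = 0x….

[0] flags=0000 → (cmp)
[1] flags=0000 LE?F → skip
[2] flags=0000 EQ?F → skip
[3] flags=0000 VS?F → skip
[4] flags=1000 → (cmp)
[5] flags=1000 NE?T → r2=0x27
[6] flags=1000 PL?F → skip
[7] flags=1000 CS?F → skip

VAL = 0x27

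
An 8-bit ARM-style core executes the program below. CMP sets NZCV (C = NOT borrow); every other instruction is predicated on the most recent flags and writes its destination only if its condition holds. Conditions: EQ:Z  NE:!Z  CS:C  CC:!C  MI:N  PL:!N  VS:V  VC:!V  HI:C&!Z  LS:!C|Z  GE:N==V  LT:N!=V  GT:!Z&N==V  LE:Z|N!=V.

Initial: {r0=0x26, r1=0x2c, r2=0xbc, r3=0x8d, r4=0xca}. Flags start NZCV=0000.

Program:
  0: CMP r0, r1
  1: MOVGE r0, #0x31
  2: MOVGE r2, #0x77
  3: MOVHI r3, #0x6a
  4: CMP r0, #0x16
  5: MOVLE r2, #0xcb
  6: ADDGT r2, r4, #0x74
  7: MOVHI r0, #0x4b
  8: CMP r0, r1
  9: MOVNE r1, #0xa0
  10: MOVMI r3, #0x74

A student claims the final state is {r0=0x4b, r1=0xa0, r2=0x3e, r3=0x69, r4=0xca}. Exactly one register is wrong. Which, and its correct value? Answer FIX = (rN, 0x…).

FIX = (r3, 0x8d)

0: ✓ CMP  NZCV=1000
1: · MOVGE
2: · MOVGE
3: · MOVHI
4: ✓ CMP  NZCV=0010
5: · MOVLE
6: ✓ ADDGT  r2←0x3e
7: ✓ MOVHI  r0←0x4b
8: ✓ CMP  NZCV=0010
9: ✓ MOVNE  r1←0xa0
10: · MOVMI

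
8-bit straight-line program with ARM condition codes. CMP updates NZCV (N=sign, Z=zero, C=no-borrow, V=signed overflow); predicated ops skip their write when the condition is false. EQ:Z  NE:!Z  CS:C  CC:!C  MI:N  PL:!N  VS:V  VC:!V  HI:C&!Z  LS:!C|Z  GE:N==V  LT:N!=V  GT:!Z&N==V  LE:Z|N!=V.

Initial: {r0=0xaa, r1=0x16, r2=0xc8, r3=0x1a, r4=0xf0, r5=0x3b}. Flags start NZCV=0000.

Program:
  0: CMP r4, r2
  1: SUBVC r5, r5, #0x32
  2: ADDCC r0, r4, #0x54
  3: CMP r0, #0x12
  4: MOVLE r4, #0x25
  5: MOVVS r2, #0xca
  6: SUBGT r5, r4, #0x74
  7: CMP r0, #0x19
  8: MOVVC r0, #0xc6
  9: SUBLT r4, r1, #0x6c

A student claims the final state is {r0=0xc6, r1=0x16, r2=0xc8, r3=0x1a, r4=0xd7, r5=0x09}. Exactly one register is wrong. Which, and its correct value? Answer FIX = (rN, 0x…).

0: ✓ CMP  NZCV=0010
1: ✓ SUBVC  r5←0x09
2: · ADDCC
3: ✓ CMP  NZCV=1010
4: ✓ MOVLE  r4←0x25
5: · MOVVS
6: · SUBGT
7: ✓ CMP  NZCV=1010
8: ✓ MOVVC  r0←0xc6
9: ✓ SUBLT  r4←0xaa

FIX = (r4, 0xaa)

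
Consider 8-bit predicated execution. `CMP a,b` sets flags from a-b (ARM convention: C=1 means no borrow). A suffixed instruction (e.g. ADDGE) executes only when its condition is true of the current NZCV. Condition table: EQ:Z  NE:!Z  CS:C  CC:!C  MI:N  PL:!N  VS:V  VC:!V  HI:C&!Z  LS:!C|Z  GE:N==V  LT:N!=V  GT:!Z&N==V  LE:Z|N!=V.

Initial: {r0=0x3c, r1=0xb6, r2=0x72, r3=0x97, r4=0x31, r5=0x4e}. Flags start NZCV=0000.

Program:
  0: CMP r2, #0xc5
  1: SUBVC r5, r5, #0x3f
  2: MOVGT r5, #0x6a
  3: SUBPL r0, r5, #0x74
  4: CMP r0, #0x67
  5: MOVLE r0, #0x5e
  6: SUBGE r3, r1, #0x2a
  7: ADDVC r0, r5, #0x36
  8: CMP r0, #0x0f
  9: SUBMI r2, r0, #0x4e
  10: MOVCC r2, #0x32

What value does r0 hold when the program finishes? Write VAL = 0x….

[0] flags=1001 → (cmp)
[1] flags=1001 VC?F → skip
[2] flags=1001 GT?T → r5=0x6a
[3] flags=1001 PL?F → skip
[4] flags=1000 → (cmp)
[5] flags=1000 LE?T → r0=0x5e
[6] flags=1000 GE?F → skip
[7] flags=1000 VC?T → r0=0xa0
[8] flags=1010 → (cmp)
[9] flags=1010 MI?T → r2=0x52
[10] flags=1010 CC?F → skip

VAL = 0xa0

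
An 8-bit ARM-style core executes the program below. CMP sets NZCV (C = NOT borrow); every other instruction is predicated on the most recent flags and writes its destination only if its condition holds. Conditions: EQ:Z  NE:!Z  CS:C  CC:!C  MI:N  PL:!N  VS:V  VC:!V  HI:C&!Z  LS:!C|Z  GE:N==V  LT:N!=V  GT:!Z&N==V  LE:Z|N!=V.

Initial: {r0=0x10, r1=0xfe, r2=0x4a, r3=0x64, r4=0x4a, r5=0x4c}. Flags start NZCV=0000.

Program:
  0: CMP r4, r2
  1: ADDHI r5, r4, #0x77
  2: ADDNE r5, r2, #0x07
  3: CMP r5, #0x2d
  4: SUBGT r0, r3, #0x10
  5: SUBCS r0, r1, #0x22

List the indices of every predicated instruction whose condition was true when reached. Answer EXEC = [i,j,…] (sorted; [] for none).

0: ✓ CMP  NZCV=0110
1: · ADDHI
2: · ADDNE
3: ✓ CMP  NZCV=0010
4: ✓ SUBGT  r0←0x54
5: ✓ SUBCS  r0←0xdc

EXEC = [4,5]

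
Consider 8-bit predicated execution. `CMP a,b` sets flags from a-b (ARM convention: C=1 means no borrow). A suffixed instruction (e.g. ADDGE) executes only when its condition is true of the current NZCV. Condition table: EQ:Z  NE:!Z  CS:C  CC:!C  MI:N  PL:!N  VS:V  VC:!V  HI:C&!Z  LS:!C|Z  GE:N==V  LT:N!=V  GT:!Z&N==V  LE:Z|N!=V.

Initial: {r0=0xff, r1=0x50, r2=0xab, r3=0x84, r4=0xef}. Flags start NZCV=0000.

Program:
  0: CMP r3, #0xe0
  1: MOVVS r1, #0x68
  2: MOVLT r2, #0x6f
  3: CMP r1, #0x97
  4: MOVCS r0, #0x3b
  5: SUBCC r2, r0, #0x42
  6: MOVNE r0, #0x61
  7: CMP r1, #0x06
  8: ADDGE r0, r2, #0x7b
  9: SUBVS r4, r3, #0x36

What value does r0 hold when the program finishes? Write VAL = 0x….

VAL = 0x38

0: ✓ CMP  NZCV=1000
1: · MOVVS
2: ✓ MOVLT  r2←0x6f
3: ✓ CMP  NZCV=1001
4: · MOVCS
5: ✓ SUBCC  r2←0xbd
6: ✓ MOVNE  r0←0x61
7: ✓ CMP  NZCV=0010
8: ✓ ADDGE  r0←0x38
9: · SUBVS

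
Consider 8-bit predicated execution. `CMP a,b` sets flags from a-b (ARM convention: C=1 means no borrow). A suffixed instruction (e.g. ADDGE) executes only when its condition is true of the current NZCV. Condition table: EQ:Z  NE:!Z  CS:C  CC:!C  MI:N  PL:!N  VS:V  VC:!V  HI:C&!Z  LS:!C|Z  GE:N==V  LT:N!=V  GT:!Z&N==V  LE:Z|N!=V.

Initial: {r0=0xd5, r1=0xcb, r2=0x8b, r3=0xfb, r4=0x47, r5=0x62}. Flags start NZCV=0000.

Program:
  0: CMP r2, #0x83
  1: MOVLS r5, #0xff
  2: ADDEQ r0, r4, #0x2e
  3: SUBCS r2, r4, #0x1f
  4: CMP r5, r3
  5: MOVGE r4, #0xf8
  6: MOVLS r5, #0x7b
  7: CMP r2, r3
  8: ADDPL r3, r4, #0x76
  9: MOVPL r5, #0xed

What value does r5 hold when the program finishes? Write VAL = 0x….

VAL = 0xed

0: ✓ CMP  NZCV=0010
1: · MOVLS
2: · ADDEQ
3: ✓ SUBCS  r2←0x28
4: ✓ CMP  NZCV=0000
5: ✓ MOVGE  r4←0xf8
6: ✓ MOVLS  r5←0x7b
7: ✓ CMP  NZCV=0000
8: ✓ ADDPL  r3←0x6e
9: ✓ MOVPL  r5←0xed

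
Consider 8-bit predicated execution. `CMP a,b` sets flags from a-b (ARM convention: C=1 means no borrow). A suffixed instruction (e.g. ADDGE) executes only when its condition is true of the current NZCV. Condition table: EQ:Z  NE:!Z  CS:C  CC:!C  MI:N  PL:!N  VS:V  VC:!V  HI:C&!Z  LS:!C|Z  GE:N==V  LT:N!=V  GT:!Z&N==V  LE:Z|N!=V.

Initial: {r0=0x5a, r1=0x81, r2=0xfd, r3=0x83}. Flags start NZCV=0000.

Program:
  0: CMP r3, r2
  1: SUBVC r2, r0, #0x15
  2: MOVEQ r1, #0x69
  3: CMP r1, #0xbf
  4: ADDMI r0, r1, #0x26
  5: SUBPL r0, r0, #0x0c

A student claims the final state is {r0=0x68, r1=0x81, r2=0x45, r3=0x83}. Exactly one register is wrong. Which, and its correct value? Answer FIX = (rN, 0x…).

0: ✓ CMP  NZCV=1000
1: ✓ SUBVC  r2←0x45
2: · MOVEQ
3: ✓ CMP  NZCV=1000
4: ✓ ADDMI  r0←0xa7
5: · SUBPL

FIX = (r0, 0xa7)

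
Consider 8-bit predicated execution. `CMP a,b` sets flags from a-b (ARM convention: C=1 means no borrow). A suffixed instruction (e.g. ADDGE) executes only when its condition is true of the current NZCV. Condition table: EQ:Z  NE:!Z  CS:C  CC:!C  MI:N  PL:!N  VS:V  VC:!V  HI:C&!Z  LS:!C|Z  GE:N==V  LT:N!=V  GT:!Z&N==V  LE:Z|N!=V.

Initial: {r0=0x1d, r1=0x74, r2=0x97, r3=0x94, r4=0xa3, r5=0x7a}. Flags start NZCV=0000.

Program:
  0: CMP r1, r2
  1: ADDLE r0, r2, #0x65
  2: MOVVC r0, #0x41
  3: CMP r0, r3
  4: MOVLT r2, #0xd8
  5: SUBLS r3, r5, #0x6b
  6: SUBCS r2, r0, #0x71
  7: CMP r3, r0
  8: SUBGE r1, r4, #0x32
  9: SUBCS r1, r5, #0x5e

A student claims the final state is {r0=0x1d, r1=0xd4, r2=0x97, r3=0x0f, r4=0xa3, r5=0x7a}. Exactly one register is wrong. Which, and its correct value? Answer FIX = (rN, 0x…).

0: ✓ CMP  NZCV=1001
1: · ADDLE
2: · MOVVC
3: ✓ CMP  NZCV=1001
4: · MOVLT
5: ✓ SUBLS  r3←0x0f
6: · SUBCS
7: ✓ CMP  NZCV=1000
8: · SUBGE
9: · SUBCS

FIX = (r1, 0x74)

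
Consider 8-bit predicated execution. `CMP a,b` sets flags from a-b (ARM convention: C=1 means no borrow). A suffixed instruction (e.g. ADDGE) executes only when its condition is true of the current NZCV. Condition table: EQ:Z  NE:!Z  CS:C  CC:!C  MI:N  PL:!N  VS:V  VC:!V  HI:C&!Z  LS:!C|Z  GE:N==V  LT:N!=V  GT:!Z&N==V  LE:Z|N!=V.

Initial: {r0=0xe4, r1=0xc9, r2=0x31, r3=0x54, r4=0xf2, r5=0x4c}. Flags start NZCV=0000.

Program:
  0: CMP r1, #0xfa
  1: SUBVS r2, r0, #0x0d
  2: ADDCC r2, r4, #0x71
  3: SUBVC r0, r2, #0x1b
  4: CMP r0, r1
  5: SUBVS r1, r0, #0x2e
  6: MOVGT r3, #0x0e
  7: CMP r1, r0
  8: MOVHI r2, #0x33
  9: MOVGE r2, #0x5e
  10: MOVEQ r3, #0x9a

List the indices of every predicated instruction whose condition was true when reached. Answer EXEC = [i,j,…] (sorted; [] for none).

0: ✓ CMP  NZCV=1000
1: · SUBVS
2: ✓ ADDCC  r2←0x63
3: ✓ SUBVC  r0←0x48
4: ✓ CMP  NZCV=0000
5: · SUBVS
6: ✓ MOVGT  r3←0x0e
7: ✓ CMP  NZCV=1010
8: ✓ MOVHI  r2←0x33
9: · MOVGE
10: · MOVEQ

EXEC = [2,3,6,8]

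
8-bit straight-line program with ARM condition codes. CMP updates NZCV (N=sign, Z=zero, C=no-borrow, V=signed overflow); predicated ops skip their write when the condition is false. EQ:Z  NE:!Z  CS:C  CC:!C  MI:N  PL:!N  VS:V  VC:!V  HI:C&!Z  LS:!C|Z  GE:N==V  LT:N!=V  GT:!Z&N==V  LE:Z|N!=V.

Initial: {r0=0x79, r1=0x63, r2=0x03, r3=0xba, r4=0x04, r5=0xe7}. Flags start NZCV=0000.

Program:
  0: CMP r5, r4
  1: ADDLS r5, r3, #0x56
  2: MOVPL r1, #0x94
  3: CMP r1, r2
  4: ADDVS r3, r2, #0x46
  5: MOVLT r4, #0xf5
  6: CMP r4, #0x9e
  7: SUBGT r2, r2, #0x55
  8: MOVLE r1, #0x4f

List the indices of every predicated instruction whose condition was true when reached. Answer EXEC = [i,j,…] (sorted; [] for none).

0: ✓ CMP  NZCV=1010
1: · ADDLS
2: · MOVPL
3: ✓ CMP  NZCV=0010
4: · ADDVS
5: · MOVLT
6: ✓ CMP  NZCV=0000
7: ✓ SUBGT  r2←0xae
8: · MOVLE

EXEC = [7]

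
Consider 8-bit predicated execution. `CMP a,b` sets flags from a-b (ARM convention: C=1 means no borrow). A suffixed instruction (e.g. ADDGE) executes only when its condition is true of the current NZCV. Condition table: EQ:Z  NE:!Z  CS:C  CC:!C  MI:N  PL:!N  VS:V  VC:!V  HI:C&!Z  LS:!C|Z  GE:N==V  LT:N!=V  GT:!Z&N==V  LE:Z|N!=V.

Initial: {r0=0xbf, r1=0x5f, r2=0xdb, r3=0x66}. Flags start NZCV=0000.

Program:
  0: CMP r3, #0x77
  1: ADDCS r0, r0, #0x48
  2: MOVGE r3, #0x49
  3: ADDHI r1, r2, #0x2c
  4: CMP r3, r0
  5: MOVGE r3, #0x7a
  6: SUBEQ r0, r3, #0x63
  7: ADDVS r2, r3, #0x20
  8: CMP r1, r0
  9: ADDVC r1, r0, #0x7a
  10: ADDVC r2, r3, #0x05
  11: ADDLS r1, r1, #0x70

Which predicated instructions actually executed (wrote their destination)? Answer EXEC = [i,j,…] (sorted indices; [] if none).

EXEC = [5,7,11]

[0] flags=1000 → (cmp)
[1] flags=1000 CS?F → skip
[2] flags=1000 GE?F → skip
[3] flags=1000 HI?F → skip
[4] flags=1001 → (cmp)
[5] flags=1001 GE?T → r3=0x7a
[6] flags=1001 EQ?F → skip
[7] flags=1001 VS?T → r2=0x9a
[8] flags=1001 → (cmp)
[9] flags=1001 VC?F → skip
[10] flags=1001 VC?F → skip
[11] flags=1001 LS?T → r1=0xcf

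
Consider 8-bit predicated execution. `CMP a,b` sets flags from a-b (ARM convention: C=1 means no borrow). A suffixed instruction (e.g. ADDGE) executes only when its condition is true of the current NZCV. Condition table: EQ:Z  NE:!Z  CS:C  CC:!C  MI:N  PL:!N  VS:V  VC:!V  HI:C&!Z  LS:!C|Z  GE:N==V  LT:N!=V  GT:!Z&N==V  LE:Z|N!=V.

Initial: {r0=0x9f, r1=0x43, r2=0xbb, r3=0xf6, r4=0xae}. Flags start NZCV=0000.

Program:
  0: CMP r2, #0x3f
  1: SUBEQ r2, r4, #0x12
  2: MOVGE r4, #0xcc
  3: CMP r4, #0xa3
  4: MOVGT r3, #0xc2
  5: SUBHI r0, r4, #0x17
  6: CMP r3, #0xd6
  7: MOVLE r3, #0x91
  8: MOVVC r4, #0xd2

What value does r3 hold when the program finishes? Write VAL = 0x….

[0] flags=0011 → (cmp)
[1] flags=0011 EQ?F → skip
[2] flags=0011 GE?F → skip
[3] flags=0010 → (cmp)
[4] flags=0010 GT?T → r3=0xc2
[5] flags=0010 HI?T → r0=0x97
[6] flags=1000 → (cmp)
[7] flags=1000 LE?T → r3=0x91
[8] flags=1000 VC?T → r4=0xd2

VAL = 0x91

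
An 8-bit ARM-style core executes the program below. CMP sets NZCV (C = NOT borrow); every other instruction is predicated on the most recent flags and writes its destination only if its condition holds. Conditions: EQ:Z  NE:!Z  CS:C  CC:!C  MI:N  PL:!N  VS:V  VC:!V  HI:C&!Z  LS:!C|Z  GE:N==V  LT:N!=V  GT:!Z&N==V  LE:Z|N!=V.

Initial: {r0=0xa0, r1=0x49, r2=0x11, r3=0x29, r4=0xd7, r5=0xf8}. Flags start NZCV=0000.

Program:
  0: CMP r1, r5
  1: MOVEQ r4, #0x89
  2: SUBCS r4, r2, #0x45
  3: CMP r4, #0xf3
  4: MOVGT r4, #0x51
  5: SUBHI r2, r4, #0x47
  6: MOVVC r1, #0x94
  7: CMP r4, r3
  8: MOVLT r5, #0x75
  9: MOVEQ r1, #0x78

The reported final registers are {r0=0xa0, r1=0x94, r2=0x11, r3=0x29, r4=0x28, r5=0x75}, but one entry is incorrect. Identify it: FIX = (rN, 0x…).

[0] flags=0000 → (cmp)
[1] flags=0000 EQ?F → skip
[2] flags=0000 CS?F → skip
[3] flags=1000 → (cmp)
[4] flags=1000 GT?F → skip
[5] flags=1000 HI?F → skip
[6] flags=1000 VC?T → r1=0x94
[7] flags=1010 → (cmp)
[8] flags=1010 LT?T → r5=0x75
[9] flags=1010 EQ?F → skip

FIX = (r4, 0xd7)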